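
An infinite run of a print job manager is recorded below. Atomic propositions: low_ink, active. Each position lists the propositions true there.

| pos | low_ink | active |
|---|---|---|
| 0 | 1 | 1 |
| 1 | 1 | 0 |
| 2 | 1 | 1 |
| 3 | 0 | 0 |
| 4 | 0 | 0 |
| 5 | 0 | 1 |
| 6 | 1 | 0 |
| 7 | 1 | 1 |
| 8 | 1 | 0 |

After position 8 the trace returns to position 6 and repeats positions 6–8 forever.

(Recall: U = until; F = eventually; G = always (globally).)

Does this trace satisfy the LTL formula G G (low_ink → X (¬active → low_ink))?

G (low_ink → X (¬active → low_ink)) must hold at every position from 0 onward. It fails at position 0, so G G (low_ink → X (¬active → low_ink)) is false.

Violated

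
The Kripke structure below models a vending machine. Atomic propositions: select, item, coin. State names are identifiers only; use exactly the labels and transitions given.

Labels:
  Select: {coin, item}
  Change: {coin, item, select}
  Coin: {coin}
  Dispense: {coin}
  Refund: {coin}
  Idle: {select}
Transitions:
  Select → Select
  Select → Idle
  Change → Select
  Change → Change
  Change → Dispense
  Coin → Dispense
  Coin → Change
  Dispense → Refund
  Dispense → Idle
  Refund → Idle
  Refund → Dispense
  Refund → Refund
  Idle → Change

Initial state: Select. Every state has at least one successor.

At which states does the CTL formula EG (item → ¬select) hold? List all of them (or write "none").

{Select, Coin, Dispense, Refund}

States satisfying item → ¬select: {Select, Coin, Dispense, Refund, Idle}.
States satisfying EG (item → ¬select): {Select, Coin, Dispense, Refund}.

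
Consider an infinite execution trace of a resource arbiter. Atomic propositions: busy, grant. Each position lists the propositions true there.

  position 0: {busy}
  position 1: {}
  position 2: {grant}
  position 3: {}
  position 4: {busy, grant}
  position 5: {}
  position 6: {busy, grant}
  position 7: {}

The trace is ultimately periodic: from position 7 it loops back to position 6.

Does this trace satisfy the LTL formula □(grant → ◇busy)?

Satisfied

grant → ◇busy holds at every position 0..7, and those are all positions ever visited, so □(grant → ◇busy) holds.
Positions where grant holds: 2, 4, 6.
Check ◇busy at each: 2→ok, 4→ok, 6→ok.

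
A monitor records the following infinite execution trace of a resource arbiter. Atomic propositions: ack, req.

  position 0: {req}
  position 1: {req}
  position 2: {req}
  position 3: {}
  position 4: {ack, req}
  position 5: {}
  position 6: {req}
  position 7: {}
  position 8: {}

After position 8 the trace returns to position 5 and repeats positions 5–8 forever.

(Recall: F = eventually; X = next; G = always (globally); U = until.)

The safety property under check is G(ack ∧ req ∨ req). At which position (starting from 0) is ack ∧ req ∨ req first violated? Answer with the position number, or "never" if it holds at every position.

3

Check ack ∧ req ∨ req at each position in order: 0 ✓, 1 ✓, 2 ✓.
At position 3 the labels are {}, so ack ∧ req ∨ req is false there. This is the first violation.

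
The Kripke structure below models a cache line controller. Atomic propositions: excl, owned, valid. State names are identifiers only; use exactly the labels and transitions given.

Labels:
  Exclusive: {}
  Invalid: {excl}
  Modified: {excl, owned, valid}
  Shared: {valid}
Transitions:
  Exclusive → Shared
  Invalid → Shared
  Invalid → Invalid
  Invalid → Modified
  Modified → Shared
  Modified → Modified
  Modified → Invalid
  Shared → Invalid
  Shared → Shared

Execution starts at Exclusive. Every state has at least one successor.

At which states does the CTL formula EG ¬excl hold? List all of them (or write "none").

{Exclusive, Shared}

States satisfying ¬excl: {Exclusive, Shared}.
States satisfying EG ¬excl: {Exclusive, Shared}.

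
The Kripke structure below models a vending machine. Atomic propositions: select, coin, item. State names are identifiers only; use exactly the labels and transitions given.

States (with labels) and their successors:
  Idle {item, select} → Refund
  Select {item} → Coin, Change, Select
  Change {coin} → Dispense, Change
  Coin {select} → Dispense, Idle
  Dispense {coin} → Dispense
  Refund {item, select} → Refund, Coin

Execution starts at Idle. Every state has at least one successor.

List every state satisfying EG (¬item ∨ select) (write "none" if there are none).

States satisfying ¬item ∨ select: {Idle, Change, Coin, Dispense, Refund}.
States satisfying EG (¬item ∨ select): {Idle, Change, Coin, Dispense, Refund}.

{Idle, Change, Coin, Dispense, Refund}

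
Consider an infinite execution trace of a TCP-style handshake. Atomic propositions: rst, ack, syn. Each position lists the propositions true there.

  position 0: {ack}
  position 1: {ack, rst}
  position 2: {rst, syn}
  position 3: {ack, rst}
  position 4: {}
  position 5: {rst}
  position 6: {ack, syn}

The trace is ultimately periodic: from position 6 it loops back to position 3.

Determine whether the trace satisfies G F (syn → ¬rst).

F (syn → ¬rst) holds at every position 0..6, and those are all positions ever visited, so G F (syn → ¬rst) holds.

Satisfied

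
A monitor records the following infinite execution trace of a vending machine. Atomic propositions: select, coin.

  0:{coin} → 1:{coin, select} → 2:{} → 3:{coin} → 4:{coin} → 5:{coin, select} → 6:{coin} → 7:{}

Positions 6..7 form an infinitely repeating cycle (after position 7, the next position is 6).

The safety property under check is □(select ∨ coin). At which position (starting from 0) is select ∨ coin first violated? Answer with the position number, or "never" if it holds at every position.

2

Check select ∨ coin at each position in order: 0 ✓, 1 ✓.
At position 2 the labels are {}, so select ∨ coin is false there. This is the first violation.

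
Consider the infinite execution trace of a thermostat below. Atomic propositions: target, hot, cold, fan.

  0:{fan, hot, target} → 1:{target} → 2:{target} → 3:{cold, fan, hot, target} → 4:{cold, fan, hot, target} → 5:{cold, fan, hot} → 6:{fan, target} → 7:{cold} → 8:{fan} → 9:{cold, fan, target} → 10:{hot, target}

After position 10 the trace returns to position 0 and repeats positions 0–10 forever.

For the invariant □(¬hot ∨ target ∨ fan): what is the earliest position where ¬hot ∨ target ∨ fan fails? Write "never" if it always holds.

never

¬hot ∨ target ∨ fan holds at every position 0..10, and those are all the positions the trace ever visits, so the invariant □(¬hot ∨ target ∨ fan) is never violated.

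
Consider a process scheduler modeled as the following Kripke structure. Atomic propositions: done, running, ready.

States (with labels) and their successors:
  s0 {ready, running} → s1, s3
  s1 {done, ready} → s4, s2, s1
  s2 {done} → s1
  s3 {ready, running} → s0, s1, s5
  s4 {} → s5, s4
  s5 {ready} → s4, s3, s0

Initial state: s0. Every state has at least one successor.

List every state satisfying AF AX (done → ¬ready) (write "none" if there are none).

States satisfying AX (done → ¬ready): {s4, s5}.
States satisfying AF AX (done → ¬ready): {s4, s5}.

{s4, s5}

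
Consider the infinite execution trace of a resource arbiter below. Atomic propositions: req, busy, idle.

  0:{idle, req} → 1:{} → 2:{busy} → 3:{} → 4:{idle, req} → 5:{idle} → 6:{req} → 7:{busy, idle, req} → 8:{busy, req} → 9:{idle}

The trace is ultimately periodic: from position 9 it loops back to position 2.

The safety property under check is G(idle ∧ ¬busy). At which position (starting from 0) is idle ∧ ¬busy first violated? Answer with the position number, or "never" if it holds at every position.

Check idle ∧ ¬busy at each position in order: 0 ✓.
At position 1 the labels are {}, so idle ∧ ¬busy is false there. This is the first violation.

1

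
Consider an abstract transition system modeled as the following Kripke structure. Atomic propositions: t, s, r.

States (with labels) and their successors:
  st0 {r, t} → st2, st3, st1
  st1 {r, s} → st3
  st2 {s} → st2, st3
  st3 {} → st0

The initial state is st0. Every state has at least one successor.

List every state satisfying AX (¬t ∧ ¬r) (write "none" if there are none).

{st1, st2}

States satisfying ¬t ∧ ¬r: {st2, st3}.
States satisfying AX (¬t ∧ ¬r): {st1, st2}.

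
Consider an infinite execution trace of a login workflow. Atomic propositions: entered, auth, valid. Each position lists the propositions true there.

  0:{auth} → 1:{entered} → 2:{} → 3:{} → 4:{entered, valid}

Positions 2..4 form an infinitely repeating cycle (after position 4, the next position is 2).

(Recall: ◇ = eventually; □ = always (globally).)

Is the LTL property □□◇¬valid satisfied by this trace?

□◇¬valid holds at every position 0..4, and those are all positions ever visited, so □□◇¬valid holds.

Holds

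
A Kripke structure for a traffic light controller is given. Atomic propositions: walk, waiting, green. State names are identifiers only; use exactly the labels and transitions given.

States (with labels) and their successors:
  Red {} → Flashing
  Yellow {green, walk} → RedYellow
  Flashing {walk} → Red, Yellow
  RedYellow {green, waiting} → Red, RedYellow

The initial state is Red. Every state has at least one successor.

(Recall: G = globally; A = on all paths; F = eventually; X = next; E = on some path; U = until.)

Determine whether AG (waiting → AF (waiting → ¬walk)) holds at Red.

States satisfying waiting → AF (waiting → ¬walk): {Red, Yellow, Flashing, RedYellow}.
States satisfying AG (waiting → AF (waiting → ¬walk)): {Red, Yellow, Flashing, RedYellow}.
Every state reachable from Red satisfies waiting → AF (waiting → ¬walk).
Red ∈ Sat(AG (waiting → AF (waiting → ¬walk))).

Yes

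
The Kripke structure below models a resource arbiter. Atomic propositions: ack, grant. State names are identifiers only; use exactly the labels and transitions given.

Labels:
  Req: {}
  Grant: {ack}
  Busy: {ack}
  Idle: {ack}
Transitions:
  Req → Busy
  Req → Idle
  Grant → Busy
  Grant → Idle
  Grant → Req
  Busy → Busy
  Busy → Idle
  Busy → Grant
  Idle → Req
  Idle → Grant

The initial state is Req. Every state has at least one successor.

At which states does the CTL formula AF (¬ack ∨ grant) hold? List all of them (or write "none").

States satisfying ¬ack ∨ grant: {Req}.
States satisfying AF (¬ack ∨ grant): {Req}.

{Req}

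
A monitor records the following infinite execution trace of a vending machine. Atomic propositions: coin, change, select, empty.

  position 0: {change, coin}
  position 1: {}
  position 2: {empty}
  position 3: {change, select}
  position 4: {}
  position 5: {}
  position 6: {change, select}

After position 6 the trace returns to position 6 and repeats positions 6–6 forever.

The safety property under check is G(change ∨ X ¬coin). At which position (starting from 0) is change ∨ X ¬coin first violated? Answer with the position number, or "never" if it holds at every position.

never

change ∨ X ¬coin holds at every position 0..6, and those are all the positions the trace ever visits, so the invariant G(change ∨ X ¬coin) is never violated.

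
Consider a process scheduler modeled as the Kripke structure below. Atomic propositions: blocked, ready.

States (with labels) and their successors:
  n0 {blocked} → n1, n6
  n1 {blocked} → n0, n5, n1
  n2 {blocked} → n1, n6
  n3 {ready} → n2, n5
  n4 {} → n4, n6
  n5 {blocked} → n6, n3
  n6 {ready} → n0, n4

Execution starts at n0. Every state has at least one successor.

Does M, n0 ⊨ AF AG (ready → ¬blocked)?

Holds

States satisfying AG (ready → ¬blocked): {n0, n1, n2, n3, n4, n5, n6}.
States satisfying AF AG (ready → ¬blocked): {n0, n1, n2, n3, n4, n5, n6}.
n0 ∈ Sat(AF AG (ready → ¬blocked)).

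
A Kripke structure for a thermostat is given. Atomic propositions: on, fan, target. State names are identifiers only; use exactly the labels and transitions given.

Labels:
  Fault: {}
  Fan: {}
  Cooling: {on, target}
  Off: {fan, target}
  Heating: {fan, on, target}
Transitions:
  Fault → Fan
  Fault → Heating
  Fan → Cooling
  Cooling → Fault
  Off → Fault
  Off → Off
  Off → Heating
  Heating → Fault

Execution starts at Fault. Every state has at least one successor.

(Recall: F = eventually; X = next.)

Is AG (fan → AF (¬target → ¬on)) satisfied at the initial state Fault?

States satisfying fan → AF (¬target → ¬on): {Fault, Fan, Cooling, Off, Heating}.
States satisfying AG (fan → AF (¬target → ¬on)): {Fault, Fan, Cooling, Off, Heating}.
Every state reachable from Fault satisfies fan → AF (¬target → ¬on).
Fault ∈ Sat(AG (fan → AF (¬target → ¬on))).

Satisfied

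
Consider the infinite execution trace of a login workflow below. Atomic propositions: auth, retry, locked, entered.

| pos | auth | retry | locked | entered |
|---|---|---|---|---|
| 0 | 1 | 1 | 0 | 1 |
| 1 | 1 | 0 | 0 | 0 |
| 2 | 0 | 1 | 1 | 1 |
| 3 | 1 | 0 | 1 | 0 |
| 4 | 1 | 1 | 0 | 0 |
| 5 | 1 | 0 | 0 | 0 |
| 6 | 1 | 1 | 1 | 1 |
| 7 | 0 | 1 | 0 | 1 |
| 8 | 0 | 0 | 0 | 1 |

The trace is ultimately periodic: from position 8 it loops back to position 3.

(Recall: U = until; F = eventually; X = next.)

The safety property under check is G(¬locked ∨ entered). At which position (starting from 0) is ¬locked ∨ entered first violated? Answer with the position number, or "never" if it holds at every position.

3

Check ¬locked ∨ entered at each position in order: 0 ✓, 1 ✓, 2 ✓.
At position 3 the labels are {auth, locked}, so ¬locked ∨ entered is false there. This is the first violation.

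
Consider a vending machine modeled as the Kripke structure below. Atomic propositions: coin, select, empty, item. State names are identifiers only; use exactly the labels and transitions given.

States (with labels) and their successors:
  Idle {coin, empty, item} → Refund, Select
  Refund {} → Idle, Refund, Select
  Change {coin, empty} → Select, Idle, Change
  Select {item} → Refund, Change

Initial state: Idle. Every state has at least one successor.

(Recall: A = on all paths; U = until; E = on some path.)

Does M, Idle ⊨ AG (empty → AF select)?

Violated

States satisfying empty → AF select: {Refund, Select}.
States satisfying AG (empty → AF select): ∅.
Change is reachable from Idle and violates empty → AF select, so AG fails at Idle.
Idle ∉ Sat(AG (empty → AF select)).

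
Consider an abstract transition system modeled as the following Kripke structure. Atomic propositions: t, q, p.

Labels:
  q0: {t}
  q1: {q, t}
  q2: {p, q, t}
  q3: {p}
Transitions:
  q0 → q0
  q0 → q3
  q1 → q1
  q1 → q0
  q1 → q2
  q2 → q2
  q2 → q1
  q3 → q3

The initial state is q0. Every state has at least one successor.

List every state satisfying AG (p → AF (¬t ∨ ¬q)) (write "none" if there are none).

States satisfying p → AF (¬t ∨ ¬q): {q0, q1, q3}.
States satisfying AG (p → AF (¬t ∨ ¬q)): {q0, q3}.

{q0, q3}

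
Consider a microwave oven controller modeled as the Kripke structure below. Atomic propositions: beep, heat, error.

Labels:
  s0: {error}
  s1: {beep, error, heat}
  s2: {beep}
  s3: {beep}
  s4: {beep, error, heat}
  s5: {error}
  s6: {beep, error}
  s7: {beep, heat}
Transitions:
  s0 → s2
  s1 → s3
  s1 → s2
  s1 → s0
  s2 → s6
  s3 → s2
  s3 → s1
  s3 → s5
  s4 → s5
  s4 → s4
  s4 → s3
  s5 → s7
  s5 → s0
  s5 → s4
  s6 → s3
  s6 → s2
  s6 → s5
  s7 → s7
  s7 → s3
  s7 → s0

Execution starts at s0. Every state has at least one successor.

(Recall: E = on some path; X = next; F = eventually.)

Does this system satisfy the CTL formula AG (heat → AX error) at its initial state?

Does not hold

States satisfying heat → AX error: {s0, s2, s3, s5, s6}.
States satisfying AG (heat → AX error): ∅.
s1 is reachable from s0 and violates heat → AX error, so AG fails at s0.
s0 ∉ Sat(AG (heat → AX error)).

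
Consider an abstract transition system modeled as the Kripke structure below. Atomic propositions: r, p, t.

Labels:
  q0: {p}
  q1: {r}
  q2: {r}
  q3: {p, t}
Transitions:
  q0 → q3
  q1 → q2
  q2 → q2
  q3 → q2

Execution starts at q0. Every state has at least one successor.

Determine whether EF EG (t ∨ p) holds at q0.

Violated

States satisfying EG (t ∨ p): ∅.
States satisfying EF EG (t ∨ p): ∅.
No suitable path/successor from q0 witnesses the formula.
q0 ∉ Sat(EF EG (t ∨ p)).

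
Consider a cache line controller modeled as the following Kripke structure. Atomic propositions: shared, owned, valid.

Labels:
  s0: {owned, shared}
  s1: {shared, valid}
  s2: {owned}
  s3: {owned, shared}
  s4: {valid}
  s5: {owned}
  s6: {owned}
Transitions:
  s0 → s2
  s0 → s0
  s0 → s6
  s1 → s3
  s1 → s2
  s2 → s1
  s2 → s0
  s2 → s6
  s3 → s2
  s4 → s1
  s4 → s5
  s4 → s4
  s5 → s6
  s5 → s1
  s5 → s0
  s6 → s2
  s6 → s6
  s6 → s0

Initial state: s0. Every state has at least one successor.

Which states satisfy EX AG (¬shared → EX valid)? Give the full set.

States satisfying AG (¬shared → EX valid): ∅.
States satisfying EX AG (¬shared → EX valid): ∅.

none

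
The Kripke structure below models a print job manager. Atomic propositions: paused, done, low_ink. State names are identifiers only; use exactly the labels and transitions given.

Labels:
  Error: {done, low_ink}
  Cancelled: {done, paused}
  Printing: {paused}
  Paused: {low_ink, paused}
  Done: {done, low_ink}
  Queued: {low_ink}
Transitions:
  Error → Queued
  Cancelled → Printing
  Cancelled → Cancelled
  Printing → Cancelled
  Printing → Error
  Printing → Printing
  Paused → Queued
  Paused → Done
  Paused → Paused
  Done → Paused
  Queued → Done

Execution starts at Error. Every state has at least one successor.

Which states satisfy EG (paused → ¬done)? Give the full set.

{Error, Printing, Paused, Done, Queued}

States satisfying paused → ¬done: {Error, Printing, Paused, Done, Queued}.
States satisfying EG (paused → ¬done): {Error, Printing, Paused, Done, Queued}.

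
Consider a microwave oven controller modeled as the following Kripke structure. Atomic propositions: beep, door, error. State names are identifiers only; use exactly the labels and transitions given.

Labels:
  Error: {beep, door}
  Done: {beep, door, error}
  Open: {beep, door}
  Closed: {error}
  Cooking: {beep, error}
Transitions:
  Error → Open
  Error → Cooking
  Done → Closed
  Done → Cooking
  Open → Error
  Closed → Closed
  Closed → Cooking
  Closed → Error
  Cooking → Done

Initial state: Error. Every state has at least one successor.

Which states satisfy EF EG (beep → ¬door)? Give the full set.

{Error, Done, Open, Closed, Cooking}

States satisfying EG (beep → ¬door): {Closed}.
States satisfying EF EG (beep → ¬door): {Error, Done, Open, Closed, Cooking}.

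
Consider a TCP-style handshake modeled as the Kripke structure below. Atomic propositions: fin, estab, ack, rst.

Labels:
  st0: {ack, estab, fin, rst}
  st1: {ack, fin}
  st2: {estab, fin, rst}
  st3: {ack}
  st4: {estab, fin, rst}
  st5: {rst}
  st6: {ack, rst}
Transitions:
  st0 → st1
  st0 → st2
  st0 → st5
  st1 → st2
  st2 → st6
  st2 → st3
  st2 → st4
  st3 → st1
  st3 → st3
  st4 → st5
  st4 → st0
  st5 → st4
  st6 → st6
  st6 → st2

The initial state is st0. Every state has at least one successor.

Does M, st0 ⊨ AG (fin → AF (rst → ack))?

States satisfying fin → AF (rst → ack): {st0, st1, st3, st5, st6}.
States satisfying AG (fin → AF (rst → ack)): ∅.
st2 is reachable from st0 and violates fin → AF (rst → ack), so AG fails at st0.
st0 ∉ Sat(AG (fin → AF (rst → ack))).

Violated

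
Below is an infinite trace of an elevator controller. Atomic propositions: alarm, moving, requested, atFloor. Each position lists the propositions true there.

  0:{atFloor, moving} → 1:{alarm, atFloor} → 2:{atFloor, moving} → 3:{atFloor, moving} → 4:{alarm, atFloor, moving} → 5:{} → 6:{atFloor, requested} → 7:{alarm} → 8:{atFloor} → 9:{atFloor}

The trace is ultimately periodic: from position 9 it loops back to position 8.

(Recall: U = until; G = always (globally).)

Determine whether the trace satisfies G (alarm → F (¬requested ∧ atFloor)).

alarm → F (¬requested ∧ atFloor) holds at every position 0..9, and those are all positions ever visited, so G (alarm → F (¬requested ∧ atFloor)) holds.
Positions where alarm holds: 1, 4, 7.
Check F (¬requested ∧ atFloor) at each: 1→ok, 4→ok, 7→ok.

Holds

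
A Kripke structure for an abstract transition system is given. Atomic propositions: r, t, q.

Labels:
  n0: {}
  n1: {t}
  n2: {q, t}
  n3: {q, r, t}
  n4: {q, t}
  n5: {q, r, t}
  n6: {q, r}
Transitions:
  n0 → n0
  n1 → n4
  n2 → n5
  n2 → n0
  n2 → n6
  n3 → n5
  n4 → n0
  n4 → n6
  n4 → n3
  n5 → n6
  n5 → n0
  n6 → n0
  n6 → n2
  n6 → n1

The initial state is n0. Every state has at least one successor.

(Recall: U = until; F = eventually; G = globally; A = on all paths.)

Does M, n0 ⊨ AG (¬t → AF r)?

Violated

States satisfying ¬t → AF r: {n1, n2, n3, n4, n5, n6}.
States satisfying AG (¬t → AF r): ∅.
n0 is reachable from n0 and violates ¬t → AF r, so AG fails at n0.
n0 ∉ Sat(AG (¬t → AF r)).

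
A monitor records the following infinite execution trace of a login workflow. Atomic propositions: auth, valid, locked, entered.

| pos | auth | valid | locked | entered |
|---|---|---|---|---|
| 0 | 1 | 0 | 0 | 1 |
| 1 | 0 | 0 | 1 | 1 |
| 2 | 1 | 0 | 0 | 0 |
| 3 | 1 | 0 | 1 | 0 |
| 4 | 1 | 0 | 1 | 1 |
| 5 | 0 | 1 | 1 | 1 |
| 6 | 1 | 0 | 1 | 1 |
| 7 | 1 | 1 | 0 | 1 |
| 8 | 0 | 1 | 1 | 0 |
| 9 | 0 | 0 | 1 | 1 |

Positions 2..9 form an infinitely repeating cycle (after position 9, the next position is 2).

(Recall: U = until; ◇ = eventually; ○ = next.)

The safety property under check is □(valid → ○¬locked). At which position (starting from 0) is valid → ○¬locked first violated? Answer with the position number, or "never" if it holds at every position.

Check valid → ○¬locked at each position in order: 0 ✓, 1 ✓, 2 ✓, 3 ✓, 4 ✓.
At position 5 the labels are {entered, locked, valid} and the next position 6 has {auth, entered, locked}, so valid → ○¬locked is false there. This is the first violation.

5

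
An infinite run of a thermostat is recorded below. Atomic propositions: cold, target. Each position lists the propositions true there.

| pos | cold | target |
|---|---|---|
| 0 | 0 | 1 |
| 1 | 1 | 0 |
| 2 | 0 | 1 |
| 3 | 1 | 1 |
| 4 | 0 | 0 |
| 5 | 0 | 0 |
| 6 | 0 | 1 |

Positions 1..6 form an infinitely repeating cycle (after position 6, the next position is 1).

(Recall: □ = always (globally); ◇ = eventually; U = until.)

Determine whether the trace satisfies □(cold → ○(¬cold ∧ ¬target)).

cold → ○(¬cold ∧ ¬target) must hold at every position from 0 onward. It fails at position 1, so □(cold → ○(¬cold ∧ ¬target)) is false.
Positions where cold holds: 1, 3.
Check ○(¬cold ∧ ¬target) at each: 1→fails, 3→ok.

Violated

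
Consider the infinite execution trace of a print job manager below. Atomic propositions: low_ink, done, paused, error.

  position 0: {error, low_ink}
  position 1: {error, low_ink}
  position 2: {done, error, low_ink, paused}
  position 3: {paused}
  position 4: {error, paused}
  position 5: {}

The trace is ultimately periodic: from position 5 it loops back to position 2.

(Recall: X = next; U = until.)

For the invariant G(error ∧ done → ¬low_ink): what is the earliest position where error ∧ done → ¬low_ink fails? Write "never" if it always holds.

Check error ∧ done → ¬low_ink at each position in order: 0 ✓, 1 ✓.
At position 2 the labels are {done, error, low_ink, paused}, so error ∧ done → ¬low_ink is false there. This is the first violation.

2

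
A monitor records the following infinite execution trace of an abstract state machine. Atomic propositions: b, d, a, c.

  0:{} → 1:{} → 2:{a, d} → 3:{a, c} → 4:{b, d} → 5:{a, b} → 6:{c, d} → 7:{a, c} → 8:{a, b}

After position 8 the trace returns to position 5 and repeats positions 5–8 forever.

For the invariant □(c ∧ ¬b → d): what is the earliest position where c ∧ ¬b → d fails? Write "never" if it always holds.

3

Check c ∧ ¬b → d at each position in order: 0 ✓, 1 ✓, 2 ✓.
At position 3 the labels are {a, c}, so c ∧ ¬b → d is false there. This is the first violation.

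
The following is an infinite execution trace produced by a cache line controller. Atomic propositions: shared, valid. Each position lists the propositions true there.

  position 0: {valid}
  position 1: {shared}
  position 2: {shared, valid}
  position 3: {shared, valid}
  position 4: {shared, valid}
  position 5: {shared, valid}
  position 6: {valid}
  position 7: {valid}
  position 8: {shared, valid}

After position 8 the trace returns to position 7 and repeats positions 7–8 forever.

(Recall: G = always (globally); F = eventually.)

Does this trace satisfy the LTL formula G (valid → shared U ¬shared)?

valid → shared U ¬shared holds at every position 0..8, and those are all positions ever visited, so G (valid → shared U ¬shared) holds.
Positions where valid holds: 0, 2, 3, 4, 5, 6, 7, 8.
Check shared U ¬shared at each: 0→ok, 2→ok, 3→ok, 4→ok, 5→ok, 6→ok, 7→ok, 8→ok.

Holds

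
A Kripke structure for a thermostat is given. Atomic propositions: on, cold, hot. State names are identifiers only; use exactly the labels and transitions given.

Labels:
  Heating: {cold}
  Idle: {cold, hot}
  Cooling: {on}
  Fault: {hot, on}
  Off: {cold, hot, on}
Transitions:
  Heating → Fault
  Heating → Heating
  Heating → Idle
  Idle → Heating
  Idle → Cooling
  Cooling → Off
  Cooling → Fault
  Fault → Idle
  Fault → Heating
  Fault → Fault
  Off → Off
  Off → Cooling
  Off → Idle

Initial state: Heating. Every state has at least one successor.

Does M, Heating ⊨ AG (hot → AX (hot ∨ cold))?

States satisfying hot → AX (hot ∨ cold): {Heating, Cooling, Fault}.
States satisfying AG (hot → AX (hot ∨ cold)): ∅.
Idle is reachable from Heating and violates hot → AX (hot ∨ cold), so AG fails at Heating.
Heating ∉ Sat(AG (hot → AX (hot ∨ cold))).

Violated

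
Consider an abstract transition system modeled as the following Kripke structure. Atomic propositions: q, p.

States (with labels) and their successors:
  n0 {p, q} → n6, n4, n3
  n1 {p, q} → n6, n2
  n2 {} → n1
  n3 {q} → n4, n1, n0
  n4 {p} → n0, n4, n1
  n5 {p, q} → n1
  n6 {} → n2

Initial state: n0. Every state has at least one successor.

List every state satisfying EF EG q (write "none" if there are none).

{n0, n3, n4}

States satisfying EG q: {n0, n3}.
States satisfying EF EG q: {n0, n3, n4}.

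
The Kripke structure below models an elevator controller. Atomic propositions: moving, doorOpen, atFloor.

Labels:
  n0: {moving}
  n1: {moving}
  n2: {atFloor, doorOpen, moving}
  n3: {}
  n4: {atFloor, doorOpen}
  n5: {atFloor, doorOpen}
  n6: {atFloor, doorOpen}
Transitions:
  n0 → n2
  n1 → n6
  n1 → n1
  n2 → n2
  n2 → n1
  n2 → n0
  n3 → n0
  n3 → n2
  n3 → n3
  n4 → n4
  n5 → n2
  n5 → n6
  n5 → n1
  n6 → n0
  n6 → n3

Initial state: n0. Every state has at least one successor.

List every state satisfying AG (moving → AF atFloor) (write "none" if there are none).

States satisfying moving → AF atFloor: {n0, n2, n3, n4, n5, n6}.
States satisfying AG (moving → AF atFloor): {n4}.

{n4}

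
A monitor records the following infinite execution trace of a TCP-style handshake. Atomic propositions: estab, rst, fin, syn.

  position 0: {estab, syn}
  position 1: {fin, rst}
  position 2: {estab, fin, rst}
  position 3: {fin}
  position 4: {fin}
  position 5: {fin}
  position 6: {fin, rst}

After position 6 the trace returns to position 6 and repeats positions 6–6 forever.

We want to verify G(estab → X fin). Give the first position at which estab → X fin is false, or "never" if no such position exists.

never

estab → X fin holds at every position 0..6, and those are all the positions the trace ever visits, so the invariant G(estab → X fin) is never violated.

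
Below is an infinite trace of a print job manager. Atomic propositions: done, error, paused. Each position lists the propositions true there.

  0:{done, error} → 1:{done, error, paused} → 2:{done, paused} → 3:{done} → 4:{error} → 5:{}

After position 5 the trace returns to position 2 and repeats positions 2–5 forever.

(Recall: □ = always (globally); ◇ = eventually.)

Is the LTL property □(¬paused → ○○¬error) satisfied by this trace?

Holds

¬paused → ○○¬error holds at every position 0..5, and those are all positions ever visited, so □(¬paused → ○○¬error) holds.
Positions where ¬paused holds: 0, 3, 4, 5.
Check ○○¬error at each: 0→ok, 3→ok, 4→ok, 5→ok.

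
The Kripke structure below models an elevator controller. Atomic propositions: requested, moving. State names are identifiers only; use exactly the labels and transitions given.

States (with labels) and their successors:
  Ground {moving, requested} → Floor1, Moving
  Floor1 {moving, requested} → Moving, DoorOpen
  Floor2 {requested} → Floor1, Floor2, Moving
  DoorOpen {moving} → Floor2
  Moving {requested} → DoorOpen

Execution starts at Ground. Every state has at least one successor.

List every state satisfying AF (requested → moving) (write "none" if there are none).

States satisfying requested → moving: {Ground, Floor1, DoorOpen}.
States satisfying AF (requested → moving): {Ground, Floor1, DoorOpen, Moving}.

{Ground, Floor1, DoorOpen, Moving}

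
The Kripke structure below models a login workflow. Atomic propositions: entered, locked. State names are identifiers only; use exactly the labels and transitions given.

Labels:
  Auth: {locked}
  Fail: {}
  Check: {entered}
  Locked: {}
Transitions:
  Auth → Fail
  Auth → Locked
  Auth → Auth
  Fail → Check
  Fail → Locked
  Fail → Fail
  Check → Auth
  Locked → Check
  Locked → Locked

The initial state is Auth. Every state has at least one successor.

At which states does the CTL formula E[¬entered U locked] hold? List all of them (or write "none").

States satisfying ¬entered: {Auth, Fail, Locked}.
States satisfying locked: {Auth}.
States satisfying E[¬entered U locked]: {Auth}.

{Auth}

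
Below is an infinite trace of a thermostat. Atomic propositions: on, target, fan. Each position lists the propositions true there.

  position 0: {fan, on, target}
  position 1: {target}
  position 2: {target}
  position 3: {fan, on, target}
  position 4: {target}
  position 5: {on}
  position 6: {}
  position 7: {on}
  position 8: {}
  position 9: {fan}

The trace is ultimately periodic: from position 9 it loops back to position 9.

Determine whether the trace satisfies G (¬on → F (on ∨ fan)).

Satisfied

¬on → F (on ∨ fan) holds at every position 0..9, and those are all positions ever visited, so G (¬on → F (on ∨ fan)) holds.
Positions where ¬on holds: 1, 2, 4, 6, 8, 9.
Check F (on ∨ fan) at each: 1→ok, 2→ok, 4→ok, 6→ok, 8→ok, 9→ok.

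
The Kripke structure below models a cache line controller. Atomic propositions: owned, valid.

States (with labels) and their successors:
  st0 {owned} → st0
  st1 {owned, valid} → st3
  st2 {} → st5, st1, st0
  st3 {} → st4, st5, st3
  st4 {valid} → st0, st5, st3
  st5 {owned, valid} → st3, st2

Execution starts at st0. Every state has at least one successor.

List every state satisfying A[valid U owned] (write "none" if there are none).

{st0, st1, st5}

States satisfying valid: {st1, st4, st5}.
States satisfying owned: {st0, st1, st5}.
States satisfying A[valid U owned]: {st0, st1, st5}.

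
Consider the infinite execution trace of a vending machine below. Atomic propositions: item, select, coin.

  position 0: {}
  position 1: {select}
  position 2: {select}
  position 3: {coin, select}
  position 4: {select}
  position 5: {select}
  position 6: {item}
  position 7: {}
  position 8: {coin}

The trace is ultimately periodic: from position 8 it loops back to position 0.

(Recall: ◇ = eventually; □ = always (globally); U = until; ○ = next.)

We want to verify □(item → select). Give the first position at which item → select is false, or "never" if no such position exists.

6

Check item → select at each position in order: 0 ✓, 1 ✓, 2 ✓, 3 ✓, 4 ✓, 5 ✓.
At position 6 the labels are {item}, so item → select is false there. This is the first violation.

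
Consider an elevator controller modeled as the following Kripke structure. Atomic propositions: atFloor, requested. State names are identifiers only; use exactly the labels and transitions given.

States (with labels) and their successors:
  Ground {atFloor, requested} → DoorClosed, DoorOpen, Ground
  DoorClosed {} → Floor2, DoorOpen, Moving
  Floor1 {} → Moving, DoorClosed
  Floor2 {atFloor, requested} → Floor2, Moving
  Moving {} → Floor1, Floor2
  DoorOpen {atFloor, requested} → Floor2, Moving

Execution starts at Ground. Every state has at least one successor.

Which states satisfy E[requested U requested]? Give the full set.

{Ground, Floor2, DoorOpen}

States satisfying requested: {Ground, Floor2, DoorOpen}.
States satisfying E[requested U requested]: {Ground, Floor2, DoorOpen}.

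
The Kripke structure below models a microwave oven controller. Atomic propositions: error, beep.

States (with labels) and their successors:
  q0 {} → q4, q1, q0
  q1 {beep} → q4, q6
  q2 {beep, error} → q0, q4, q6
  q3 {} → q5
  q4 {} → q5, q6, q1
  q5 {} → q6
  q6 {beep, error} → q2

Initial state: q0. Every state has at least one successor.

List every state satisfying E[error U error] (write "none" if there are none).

{q2, q6}

States satisfying error: {q2, q6}.
States satisfying E[error U error]: {q2, q6}.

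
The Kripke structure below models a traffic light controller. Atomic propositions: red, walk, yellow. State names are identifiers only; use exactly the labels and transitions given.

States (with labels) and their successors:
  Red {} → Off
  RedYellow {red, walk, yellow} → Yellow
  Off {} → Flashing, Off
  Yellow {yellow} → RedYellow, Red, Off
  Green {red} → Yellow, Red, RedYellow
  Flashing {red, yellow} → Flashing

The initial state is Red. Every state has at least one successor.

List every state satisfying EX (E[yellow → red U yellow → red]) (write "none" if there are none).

{Red, Off, Yellow, Green, Flashing}

States satisfying E[yellow → red U yellow → red]: {Red, RedYellow, Off, Green, Flashing}.
States satisfying EX (E[yellow → red U yellow → red]): {Red, Off, Yellow, Green, Flashing}.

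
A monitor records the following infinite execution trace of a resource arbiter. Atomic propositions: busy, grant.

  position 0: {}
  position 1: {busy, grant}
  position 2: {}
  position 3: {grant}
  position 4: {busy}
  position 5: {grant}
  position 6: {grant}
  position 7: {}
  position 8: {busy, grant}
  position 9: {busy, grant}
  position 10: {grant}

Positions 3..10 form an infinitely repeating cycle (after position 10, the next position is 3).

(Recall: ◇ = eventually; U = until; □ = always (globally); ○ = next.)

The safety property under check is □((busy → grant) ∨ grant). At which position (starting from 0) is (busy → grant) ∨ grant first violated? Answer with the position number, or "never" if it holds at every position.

4

Check (busy → grant) ∨ grant at each position in order: 0 ✓, 1 ✓, 2 ✓, 3 ✓.
At position 4 the labels are {busy}, so (busy → grant) ∨ grant is false there. This is the first violation.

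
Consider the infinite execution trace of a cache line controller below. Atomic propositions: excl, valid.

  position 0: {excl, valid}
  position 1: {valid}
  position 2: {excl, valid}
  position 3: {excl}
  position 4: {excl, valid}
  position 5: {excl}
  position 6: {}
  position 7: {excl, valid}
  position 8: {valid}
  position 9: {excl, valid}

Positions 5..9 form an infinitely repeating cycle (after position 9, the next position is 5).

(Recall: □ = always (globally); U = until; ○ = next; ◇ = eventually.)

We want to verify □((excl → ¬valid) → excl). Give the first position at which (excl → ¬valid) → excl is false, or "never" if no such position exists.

Check (excl → ¬valid) → excl at each position in order: 0 ✓.
At position 1 the labels are {valid}, so (excl → ¬valid) → excl is false there. This is the first violation.

1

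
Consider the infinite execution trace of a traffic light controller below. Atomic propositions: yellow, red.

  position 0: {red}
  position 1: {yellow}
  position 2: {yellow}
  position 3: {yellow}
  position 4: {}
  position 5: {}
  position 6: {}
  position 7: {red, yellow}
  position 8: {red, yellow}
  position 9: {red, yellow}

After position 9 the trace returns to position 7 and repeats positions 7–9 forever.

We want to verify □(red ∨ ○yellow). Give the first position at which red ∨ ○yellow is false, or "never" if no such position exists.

Check red ∨ ○yellow at each position in order: 0 ✓, 1 ✓, 2 ✓.
At position 3 the labels are {yellow} and the next position 4 has {}, so red ∨ ○yellow is false there. This is the first violation.

3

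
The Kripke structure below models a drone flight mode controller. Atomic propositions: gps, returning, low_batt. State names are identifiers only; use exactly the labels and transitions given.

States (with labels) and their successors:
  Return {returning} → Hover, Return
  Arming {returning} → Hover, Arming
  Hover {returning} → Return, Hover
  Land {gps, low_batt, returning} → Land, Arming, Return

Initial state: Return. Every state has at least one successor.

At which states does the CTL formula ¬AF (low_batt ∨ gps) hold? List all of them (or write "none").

{Return, Arming, Hover}

States satisfying low_batt ∨ gps: {Land}.
States satisfying AF (low_batt ∨ gps): {Land}.
States satisfying ¬AF (low_batt ∨ gps): {Return, Arming, Hover}.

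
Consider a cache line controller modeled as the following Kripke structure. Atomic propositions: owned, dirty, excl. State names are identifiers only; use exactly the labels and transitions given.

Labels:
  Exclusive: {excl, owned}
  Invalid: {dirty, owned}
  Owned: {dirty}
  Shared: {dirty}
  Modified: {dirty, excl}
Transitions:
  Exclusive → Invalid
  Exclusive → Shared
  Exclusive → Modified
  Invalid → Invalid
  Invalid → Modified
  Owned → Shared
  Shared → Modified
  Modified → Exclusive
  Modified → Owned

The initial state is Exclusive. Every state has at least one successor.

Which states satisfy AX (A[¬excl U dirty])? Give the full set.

{Exclusive, Invalid, Owned, Shared}

States satisfying A[¬excl U dirty]: {Invalid, Owned, Shared, Modified}.
States satisfying AX (A[¬excl U dirty]): {Exclusive, Invalid, Owned, Shared}.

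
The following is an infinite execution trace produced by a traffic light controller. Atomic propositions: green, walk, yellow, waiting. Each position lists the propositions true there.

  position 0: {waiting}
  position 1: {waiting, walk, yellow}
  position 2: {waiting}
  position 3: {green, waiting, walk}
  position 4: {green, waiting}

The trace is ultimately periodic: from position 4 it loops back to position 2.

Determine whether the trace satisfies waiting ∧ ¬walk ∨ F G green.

Holds

G green is false at every position 0..4, so it never becomes true and F G green fails.
At position 0: waiting ∧ ¬walk is true; F G green is false; so waiting ∧ ¬walk ∨ F G green is true.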